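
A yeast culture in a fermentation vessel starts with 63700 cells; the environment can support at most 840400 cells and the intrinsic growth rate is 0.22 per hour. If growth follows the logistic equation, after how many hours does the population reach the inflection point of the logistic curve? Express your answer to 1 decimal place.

Logistic growth is fastest at N = K/2 = 420200.
A = (K − N₀)/N₀ = 12.193. Set K/(1 + A·e^(−rt)) = K/2 → A·e^(−rt) = 1.
e^(−0.22t) = 1/12.193 = 0.0820136, so t = ln(12.193)/0.22 = 2.5009/0.22 = 11.368.

11.4 hours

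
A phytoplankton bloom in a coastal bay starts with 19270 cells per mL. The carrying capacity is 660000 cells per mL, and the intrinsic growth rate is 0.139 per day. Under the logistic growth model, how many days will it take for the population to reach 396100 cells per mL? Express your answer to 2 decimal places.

A = (K − N₀)/N₀ = (660000 − 19270)/19270 = 33.25.
Solve 660000/(1 + 33.25·e^(−0.139t)) = 396100: 1 + 33.25·e^(−0.139t) = 1.6662, so e^(−0.139t) = 0.0200374.
−0.139·t = ln(0.0200374) = -3.9102, so t = 3.9102/0.139 = 28.131.

28.13 days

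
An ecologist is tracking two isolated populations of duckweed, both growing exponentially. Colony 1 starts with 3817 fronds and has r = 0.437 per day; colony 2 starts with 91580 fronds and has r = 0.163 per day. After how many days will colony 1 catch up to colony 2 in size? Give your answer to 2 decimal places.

Set 3817·e^(0.437t) = 91580·e^(0.163t).
e^((0.437 − 0.163)t) = 91580/3817 → e^(0.274·t) = 23.993.
0.274·t = ln(23.993) = 3.1777, so t = 3.1777/0.274 = 11.598.

11.60 days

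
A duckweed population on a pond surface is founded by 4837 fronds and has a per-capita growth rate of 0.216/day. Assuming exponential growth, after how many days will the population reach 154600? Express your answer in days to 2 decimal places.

Set N₀·e^(rt) = 154600: e^(0.216·t) = 154600/4837 = 31.962.
0.216·t = ln(31.962) = 3.4645, so t = 3.4645/0.216 = 16.04.

16.04 days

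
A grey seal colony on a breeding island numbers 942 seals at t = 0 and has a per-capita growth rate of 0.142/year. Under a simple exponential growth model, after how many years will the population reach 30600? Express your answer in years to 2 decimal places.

Set N₀·e^(rt) = 30600: e^(0.142·t) = 30600/942 = 32.484.
0.142·t = ln(32.484) = 3.4808, so t = 3.4808/0.142 = 24.512.

24.51 years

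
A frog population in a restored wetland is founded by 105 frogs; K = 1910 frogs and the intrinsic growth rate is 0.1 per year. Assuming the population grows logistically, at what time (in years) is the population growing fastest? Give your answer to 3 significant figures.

28.4 years

Logistic growth is fastest at N = K/2 = 955.
A = (K − N₀)/N₀ = 17.19. Set K/(1 + A·e^(−rt)) = K/2 → A·e^(−rt) = 1.
e^(−0.1t) = 1/17.19 = 0.0581717, so t = ln(17.19)/0.1 = 2.8444/0.1 = 28.444.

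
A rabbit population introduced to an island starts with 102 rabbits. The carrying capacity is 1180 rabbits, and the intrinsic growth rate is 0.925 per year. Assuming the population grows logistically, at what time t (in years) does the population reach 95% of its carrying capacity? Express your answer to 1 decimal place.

A = (K − N₀)/N₀ = (1180 − 102)/102 = 10.569.
Solve 1180/(1 + 10.569·e^(−0.925t)) = 1121: 1 + 10.569·e^(−0.925t) = 1.0526, so e^(−0.925t) = 0.00497998.
−0.925·t = ln(0.00497998) = -5.3023, so t = 5.3023/0.925 = 5.7322.

5.7 years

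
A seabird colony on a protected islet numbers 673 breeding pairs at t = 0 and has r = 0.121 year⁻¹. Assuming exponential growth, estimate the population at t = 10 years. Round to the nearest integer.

2257 breeding pairs

N(t) = N₀·e^(rt) = 673 × e^(0.121×10) = 673 × e^1.21.
e^1.21 ≈ 3.3535, so N ≈ 673 × 3.3535 = 2256.9.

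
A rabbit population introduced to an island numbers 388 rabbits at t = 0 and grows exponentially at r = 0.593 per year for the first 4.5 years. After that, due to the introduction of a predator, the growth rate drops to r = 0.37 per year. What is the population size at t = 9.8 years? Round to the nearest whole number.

39756 rabbits

Phase 1: N(4.5) = 388·e^(0.593×4.5) = 388·e^2.668 = 5594.31.
Phase 2 runs for 9.8 − 4.5 = 5.3 years at r = 0.37.
N(9.8) = 5594.31·e^(0.37×5.3) = 5594.31·e^1.961 = 39755.6.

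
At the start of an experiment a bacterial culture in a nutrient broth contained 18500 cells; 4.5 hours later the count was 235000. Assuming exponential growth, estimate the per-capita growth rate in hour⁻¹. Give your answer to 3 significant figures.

From N(t) = N₀·e^(rt): e^(r·4.5) = 235000/18500 = 12.703.
r·4.5 = ln(12.703) = 2.5418, so r = 2.5418/4.5 = 0.56485.

0.565 per hour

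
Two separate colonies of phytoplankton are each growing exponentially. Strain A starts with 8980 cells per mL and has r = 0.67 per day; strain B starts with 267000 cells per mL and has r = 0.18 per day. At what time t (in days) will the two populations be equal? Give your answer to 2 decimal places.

6.92 days

Set 8980·e^(0.67t) = 267000·e^(0.18t).
e^((0.67 − 0.18)t) = 267000/8980 → e^(0.49·t) = 29.733.
0.49·t = ln(29.733) = 3.3922, so t = 3.3922/0.49 = 6.923.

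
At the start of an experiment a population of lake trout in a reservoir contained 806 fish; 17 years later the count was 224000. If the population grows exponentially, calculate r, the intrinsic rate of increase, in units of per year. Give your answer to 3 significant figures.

0.331 per year

From N(t) = N₀·e^(rt): e^(r·17) = 224000/806 = 277.92.
r·17 = ln(277.92) = 5.6273, so r = 5.6273/17 = 0.33102.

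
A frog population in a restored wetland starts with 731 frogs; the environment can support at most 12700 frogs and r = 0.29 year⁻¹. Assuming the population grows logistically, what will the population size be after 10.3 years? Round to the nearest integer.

6956 frogs

A = (K − N₀)/N₀ = (12700 − 731)/731 = 16.373.
N(t) = K/(1 + A·e^(−rt)) = 12700/(1 + 16.373×e^(−0.29×10.3)).
e^(−2.987) = 0.050439; denominator = 1 + 16.373×0.050439 = 1.8259.
N = 12700/1.8259 = 6955.65.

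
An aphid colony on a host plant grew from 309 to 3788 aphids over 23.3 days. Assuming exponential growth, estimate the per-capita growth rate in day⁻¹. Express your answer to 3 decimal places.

0.108 per day

From N(t) = N₀·e^(rt): e^(r·23.3) = 3788/309 = 12.259.
r·23.3 = ln(12.259) = 2.5063, so r = 2.5063/23.3 = 0.10756.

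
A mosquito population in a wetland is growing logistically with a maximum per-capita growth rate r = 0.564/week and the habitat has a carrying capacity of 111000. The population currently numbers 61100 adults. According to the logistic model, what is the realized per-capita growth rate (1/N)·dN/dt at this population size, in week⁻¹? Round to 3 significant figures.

(1/N)·dN/dt = r(1 − N/K) = 0.564 × (1 − 61100/111000).
= 0.564 × 0.44955 = 0.25355.

0.254 per week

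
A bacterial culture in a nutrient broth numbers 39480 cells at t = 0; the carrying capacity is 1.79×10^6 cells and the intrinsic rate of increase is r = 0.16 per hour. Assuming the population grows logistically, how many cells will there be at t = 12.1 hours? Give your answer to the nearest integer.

A = (K − N₀)/N₀ = (1.79×10^6 − 39480)/39480 = 44.339.
N(t) = K/(1 + A·e^(−rt)) = 1.79×10^6/(1 + 44.339×e^(−0.16×12.1)).
e^(−1.936) = 0.14428; denominator = 1 + 44.339×0.14428 = 7.3973.
N = 1.79×10^6/7.3973 = 241981.

241981 cells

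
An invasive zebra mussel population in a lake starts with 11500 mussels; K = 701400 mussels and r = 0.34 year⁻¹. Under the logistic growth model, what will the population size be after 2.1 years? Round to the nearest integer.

A = (K − N₀)/N₀ = (701400 − 11500)/11500 = 59.991.
N(t) = K/(1 + A·e^(−rt)) = 701400/(1 + 59.991×e^(−0.34×2.1)).
e^(−0.714) = 0.48968; denominator = 1 + 59.991×0.48968 = 30.377.
N = 701400/30.377 = 23090.1.

23090 mussels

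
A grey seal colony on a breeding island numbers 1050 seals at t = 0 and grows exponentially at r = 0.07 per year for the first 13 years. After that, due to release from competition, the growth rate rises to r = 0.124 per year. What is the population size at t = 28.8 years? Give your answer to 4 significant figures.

18500 seals

Phase 1: N(13) = 1050·e^(0.07×13) = 1050·e^0.91 = 2608.54.
Phase 2 runs for 28.8 − 13 = 15.8 years at r = 0.124.
N(28.8) = 2608.54·e^(0.124×15.8) = 2608.54·e^1.959 = 18504.1.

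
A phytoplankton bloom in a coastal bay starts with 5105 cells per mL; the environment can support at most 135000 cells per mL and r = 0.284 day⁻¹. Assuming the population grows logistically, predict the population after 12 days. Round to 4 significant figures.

A = (K − N₀)/N₀ = (135000 − 5105)/5105 = 25.445.
N(t) = K/(1 + A·e^(−rt)) = 135000/(1 + 25.445×e^(−0.284×12)).
e^(−3.408) = 0.033107; denominator = 1 + 25.445×0.033107 = 1.8424.
N = 135000/1.8424 = 73273.8.

73270 cells per mL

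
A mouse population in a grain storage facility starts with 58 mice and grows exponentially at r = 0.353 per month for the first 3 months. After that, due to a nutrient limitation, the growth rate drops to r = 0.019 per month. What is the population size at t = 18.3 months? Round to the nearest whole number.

224 mice

Phase 1: N(3) = 58·e^(0.353×3) = 58·e^1.059 = 167.242.
Phase 2 runs for 18.3 − 3 = 15.3 months at r = 0.019.
N(18.3) = 167.242·e^(0.019×15.3) = 167.242·e^0.2907 = 223.664.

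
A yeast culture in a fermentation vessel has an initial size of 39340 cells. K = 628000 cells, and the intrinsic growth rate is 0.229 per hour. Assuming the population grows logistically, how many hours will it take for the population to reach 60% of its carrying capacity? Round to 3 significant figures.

13.6 hours

A = (K − N₀)/N₀ = (628000 − 39340)/39340 = 14.963.
Solve 628000/(1 + 14.963·e^(−0.229t)) = 376800: 1 + 14.963·e^(−0.229t) = 1.6667, so e^(−0.229t) = 0.0445532.
−0.229·t = ln(0.0445532) = -3.1111, so t = 3.1111/0.229 = 13.585.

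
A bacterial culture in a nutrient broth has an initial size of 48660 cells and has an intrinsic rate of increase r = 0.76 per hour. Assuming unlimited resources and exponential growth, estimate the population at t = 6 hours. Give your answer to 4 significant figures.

4651000 cells

N(t) = N₀·e^(rt) = 48660 × e^(0.76×6) = 48660 × e^4.56.
e^4.56 ≈ 95.583, so N ≈ 48660 × 95.583 = 4.651092×10^6.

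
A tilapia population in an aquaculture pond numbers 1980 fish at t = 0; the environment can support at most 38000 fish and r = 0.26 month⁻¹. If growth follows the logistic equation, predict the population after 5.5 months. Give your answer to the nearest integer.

7098 fish

A = (K − N₀)/N₀ = (38000 − 1980)/1980 = 18.192.
N(t) = K/(1 + A·e^(−rt)) = 38000/(1 + 18.192×e^(−0.26×5.5)).
e^(−1.43) = 0.23931; denominator = 1 + 18.192×0.23931 = 5.3535.
N = 38000/5.3535 = 7098.18.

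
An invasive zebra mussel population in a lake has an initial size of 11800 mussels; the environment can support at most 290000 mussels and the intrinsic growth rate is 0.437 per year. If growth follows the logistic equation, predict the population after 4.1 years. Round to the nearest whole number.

A = (K − N₀)/N₀ = (290000 − 11800)/11800 = 23.576.
N(t) = K/(1 + A·e^(−rt)) = 290000/(1 + 23.576×e^(−0.437×4.1)).
e^(−1.792) = 0.16668; denominator = 1 + 23.576×0.16668 = 4.9296.
N = 290000/4.9296 = 58828.2.

58828 mussels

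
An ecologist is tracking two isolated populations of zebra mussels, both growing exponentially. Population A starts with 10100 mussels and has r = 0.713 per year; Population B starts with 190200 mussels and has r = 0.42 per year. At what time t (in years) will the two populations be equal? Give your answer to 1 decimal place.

10.0 years

Set 10100·e^(0.713t) = 190200·e^(0.42t).
e^((0.713 − 0.42)t) = 190200/10100 → e^(0.293·t) = 18.832.
0.293·t = ln(18.832) = 2.9355, so t = 2.9355/0.293 = 10.019.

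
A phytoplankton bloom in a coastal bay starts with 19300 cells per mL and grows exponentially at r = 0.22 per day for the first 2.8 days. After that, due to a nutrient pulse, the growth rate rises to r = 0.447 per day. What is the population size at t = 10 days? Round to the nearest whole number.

892927 cells per mL

Phase 1: N(2.8) = 19300·e^(0.22×2.8) = 19300·e^0.616 = 35734.1.
Phase 2 runs for 10 − 2.8 = 7.2 days at r = 0.447.
N(10) = 35734.1·e^(0.447×7.2) = 35734.1·e^3.218 = 892927.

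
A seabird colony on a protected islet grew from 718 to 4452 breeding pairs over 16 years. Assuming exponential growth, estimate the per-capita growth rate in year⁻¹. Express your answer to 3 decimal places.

0.114 per year

From N(t) = N₀·e^(rt): e^(r·16) = 4452/718 = 6.2006.
r·16 = ln(6.2006) = 1.8246, so r = 1.8246/16 = 0.11404.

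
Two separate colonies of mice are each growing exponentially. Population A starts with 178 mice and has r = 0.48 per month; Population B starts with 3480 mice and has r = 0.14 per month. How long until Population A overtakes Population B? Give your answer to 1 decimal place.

Set 178·e^(0.48t) = 3480·e^(0.14t).
e^((0.48 − 0.14)t) = 3480/178 → e^(0.34·t) = 19.551.
0.34·t = ln(19.551) = 2.973, so t = 2.973/0.34 = 8.7441.

8.7 months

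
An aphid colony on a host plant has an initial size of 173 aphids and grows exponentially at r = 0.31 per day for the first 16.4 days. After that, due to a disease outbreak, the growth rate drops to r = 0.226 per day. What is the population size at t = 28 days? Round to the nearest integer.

Phase 1: N(16.4) = 173·e^(0.31×16.4) = 173·e^5.084 = 27925.4.
Phase 2 runs for 28 − 16.4 = 11.6 days at r = 0.226.
N(28) = 27925.4·e^(0.226×11.6) = 27925.4·e^2.622 = 384190.

384190 aphids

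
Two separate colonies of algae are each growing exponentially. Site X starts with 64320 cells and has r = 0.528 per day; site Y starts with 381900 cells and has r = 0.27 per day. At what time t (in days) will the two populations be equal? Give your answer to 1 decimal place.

Set 64320·e^(0.528t) = 381900·e^(0.27t).
e^((0.528 − 0.27)t) = 381900/64320 → e^(0.258·t) = 5.9375.
0.258·t = ln(5.9375) = 1.7813, so t = 1.7813/0.258 = 6.9042.

6.9 days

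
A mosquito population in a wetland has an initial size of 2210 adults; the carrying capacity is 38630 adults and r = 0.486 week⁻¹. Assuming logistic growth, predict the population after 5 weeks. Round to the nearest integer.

15762 adults

A = (K − N₀)/N₀ = (38630 − 2210)/2210 = 16.48.
N(t) = K/(1 + A·e^(−rt)) = 38630/(1 + 16.48×e^(−0.486×5)).
e^(−2.43) = 0.088037; denominator = 1 + 16.48×0.088037 = 2.4508.
N = 38630/2.4508 = 15762.1.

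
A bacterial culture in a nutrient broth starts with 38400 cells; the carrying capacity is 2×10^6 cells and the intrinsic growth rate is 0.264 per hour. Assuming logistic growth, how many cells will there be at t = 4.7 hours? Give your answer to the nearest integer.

A = (K − N₀)/N₀ = (2×10^6 − 38400)/38400 = 51.083.
N(t) = K/(1 + A·e^(−rt)) = 2×10^6/(1 + 51.083×e^(−0.264×4.7)).
e^(−1.241) = 0.28915; denominator = 1 + 51.083×0.28915 = 15.771.
N = 2×10^6/15.771 = 126816.

126816 cells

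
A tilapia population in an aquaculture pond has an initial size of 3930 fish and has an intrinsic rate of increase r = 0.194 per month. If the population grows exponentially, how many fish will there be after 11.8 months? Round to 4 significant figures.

38780 fish

N(t) = N₀·e^(rt) = 3930 × e^(0.194×11.8) = 3930 × e^2.289.
e^2.289 ≈ 9.867, so N ≈ 3930 × 9.867 = 38777.5.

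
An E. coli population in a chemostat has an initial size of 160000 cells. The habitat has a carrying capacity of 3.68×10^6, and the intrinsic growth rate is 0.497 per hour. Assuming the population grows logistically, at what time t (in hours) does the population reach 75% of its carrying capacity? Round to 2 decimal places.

8.43 hours

A = (K − N₀)/N₀ = (3.68×10^6 − 160000)/160000 = 22.
Solve 3.68×10^6/(1 + 22·e^(−0.497t)) = 2.76×10^6: 1 + 22·e^(−0.497t) = 1.3333, so e^(−0.497t) = 0.0151515.
−0.497·t = ln(0.0151515) = -4.1897, so t = 4.1897/0.497 = 8.4299.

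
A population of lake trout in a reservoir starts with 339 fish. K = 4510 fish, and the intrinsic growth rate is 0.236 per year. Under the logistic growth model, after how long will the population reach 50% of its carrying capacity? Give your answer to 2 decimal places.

A = (K − N₀)/N₀ = (4510 − 339)/339 = 12.304.
Solve 4510/(1 + 12.304·e^(−0.236t)) = 2255: 1 + 12.304·e^(−0.236t) = 2, so e^(−0.236t) = 0.0812755.
−0.236·t = ln(0.0812755) = -2.5099, so t = 2.5099/0.236 = 10.635.

10.64 years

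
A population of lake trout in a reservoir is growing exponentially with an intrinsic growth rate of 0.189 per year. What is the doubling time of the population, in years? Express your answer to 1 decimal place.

3.7 years

Doubling time t_d = ln(2)/r = 0.6931/0.189 = 3.6674.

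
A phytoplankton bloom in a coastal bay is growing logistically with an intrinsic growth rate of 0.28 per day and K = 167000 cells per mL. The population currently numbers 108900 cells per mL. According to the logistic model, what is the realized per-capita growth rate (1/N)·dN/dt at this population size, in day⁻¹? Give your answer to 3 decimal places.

0.097 per day

(1/N)·dN/dt = r(1 − N/K) = 0.28 × (1 − 108900/167000).
= 0.28 × 0.3479 = 0.097413.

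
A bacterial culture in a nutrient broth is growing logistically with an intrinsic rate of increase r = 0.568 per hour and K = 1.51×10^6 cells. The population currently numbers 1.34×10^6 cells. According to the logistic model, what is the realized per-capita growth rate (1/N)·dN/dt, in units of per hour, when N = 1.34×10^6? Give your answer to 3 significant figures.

0.0639 per hour

(1/N)·dN/dt = r(1 − N/K) = 0.568 × (1 − 1.34×10^6/1.51×10^6).
= 0.568 × 0.11258 = 0.063947.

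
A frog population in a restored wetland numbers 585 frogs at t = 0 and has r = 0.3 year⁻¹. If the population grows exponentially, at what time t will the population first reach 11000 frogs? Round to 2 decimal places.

9.78 years

Set N₀·e^(rt) = 11000: e^(0.3·t) = 11000/585 = 18.803.
0.3·t = ln(18.803) = 2.934, so t = 2.934/0.3 = 9.7801.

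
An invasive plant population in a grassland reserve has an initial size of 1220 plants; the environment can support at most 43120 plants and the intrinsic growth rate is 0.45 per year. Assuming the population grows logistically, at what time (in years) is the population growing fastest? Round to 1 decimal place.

7.9 years

Logistic growth is fastest at N = K/2 = 21560.
A = (K − N₀)/N₀ = 34.344. Set K/(1 + A·e^(−rt)) = K/2 → A·e^(−rt) = 1.
e^(−0.45t) = 1/34.344 = 0.0291169, so t = ln(34.344)/0.45 = 3.5364/0.45 = 7.8587.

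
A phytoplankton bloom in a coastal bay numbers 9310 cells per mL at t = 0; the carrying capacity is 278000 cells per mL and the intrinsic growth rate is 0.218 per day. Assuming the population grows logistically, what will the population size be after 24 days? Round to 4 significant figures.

A = (K − N₀)/N₀ = (278000 − 9310)/9310 = 28.86.
N(t) = K/(1 + A·e^(−rt)) = 278000/(1 + 28.86×e^(−0.218×24)).
e^(−5.232) = 0.0053428; denominator = 1 + 28.86×0.0053428 = 1.1542.
N = 278000/1.1542 = 240860.

240900 cells per mL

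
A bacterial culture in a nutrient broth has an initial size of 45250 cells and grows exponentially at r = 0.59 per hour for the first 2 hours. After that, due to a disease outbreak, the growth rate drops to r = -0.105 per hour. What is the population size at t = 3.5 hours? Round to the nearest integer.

Phase 1: N(2) = 45250·e^(0.59×2) = 45250·e^1.18 = 147260.
Phase 2 runs for 3.5 − 2 = 1.5 hours at r = -0.105.
N(3.5) = 147260·e^(-0.105×1.5) = 147260·e^-0.1575 = 125801.

125801 cells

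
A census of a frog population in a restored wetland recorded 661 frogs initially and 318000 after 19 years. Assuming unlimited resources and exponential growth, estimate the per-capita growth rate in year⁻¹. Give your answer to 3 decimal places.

0.325 per year

From N(t) = N₀·e^(rt): e^(r·19) = 318000/661 = 481.09.
r·19 = ln(481.09) = 6.1761, so r = 6.1761/19 = 0.32506.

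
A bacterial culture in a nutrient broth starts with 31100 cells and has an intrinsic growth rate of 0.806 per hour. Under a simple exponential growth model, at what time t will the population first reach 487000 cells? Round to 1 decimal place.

Set N₀·e^(rt) = 487000: e^(0.806·t) = 487000/31100 = 15.659.
0.806·t = ln(15.659) = 2.7511, so t = 2.7511/0.806 = 3.4132.

3.4 hours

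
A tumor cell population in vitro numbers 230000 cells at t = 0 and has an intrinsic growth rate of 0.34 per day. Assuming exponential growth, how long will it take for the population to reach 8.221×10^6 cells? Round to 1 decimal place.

10.5 days

Set N₀·e^(rt) = 8.221×10^6: e^(0.34·t) = 8.221×10^6/230000 = 35.743.
0.34·t = ln(35.743) = 3.5764, so t = 3.5764/0.34 = 10.519.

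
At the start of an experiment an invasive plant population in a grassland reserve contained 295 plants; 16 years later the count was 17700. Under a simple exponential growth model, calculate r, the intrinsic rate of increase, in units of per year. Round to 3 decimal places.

From N(t) = N₀·e^(rt): e^(r·16) = 17700/295 = 60.
r·16 = ln(60) = 4.0943, so r = 4.0943/16 = 0.2559.

0.256 per year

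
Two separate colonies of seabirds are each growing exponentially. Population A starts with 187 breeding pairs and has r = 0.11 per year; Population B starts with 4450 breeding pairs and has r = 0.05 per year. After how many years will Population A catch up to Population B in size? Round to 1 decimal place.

Set 187·e^(0.11t) = 4450·e^(0.05t).
e^((0.11 − 0.05)t) = 4450/187 → e^(0.06·t) = 23.797.
0.06·t = ln(23.797) = 3.1696, so t = 3.1696/0.06 = 52.826.

52.8 years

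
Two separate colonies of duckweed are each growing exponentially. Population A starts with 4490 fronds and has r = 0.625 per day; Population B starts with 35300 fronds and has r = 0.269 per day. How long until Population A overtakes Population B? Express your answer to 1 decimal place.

Set 4490·e^(0.625t) = 35300·e^(0.269t).
e^((0.625 − 0.269)t) = 35300/4490 → e^(0.356·t) = 7.8619.
0.356·t = ln(7.8619) = 2.062, so t = 2.062/0.356 = 5.7922.

5.8 days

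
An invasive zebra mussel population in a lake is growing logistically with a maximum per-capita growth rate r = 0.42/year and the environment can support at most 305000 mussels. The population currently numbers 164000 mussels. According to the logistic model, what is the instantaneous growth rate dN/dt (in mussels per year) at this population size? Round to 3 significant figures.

dN/dt = rN(1 − N/K) = 0.42 × 164000 × (1 − 164000/305000).
1 − 164000/305000 = 0.4623; dN/dt = 0.42 × 164000 × 0.4623 = 31843.

31800 mussels per year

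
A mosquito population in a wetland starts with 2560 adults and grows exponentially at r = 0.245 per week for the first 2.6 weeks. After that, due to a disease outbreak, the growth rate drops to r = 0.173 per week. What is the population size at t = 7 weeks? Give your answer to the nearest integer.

Phase 1: N(2.6) = 2560·e^(0.245×2.6) = 2560·e^0.637 = 4840.45.
Phase 2 runs for 7 − 2.6 = 4.4 weeks at r = 0.173.
N(7) = 4840.45·e^(0.173×4.4) = 4840.45·e^0.7612 = 10362.6.

10363 adults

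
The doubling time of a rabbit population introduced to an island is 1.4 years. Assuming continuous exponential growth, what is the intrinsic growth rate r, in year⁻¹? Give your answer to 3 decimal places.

r = ln(2)/t_d = 0.6931/1.4 = 0.49511.

0.495 per year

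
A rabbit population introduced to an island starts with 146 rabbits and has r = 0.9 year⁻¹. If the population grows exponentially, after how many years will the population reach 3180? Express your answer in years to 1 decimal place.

3.4 years

Set N₀·e^(rt) = 3180: e^(0.9·t) = 3180/146 = 21.781.
0.9·t = ln(21.781) = 3.081, so t = 3.081/0.9 = 3.4234.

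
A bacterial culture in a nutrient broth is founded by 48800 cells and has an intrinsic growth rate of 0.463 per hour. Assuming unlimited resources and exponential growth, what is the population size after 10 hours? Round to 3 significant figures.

N(t) = N₀·e^(rt) = 48800 × e^(0.463×10) = 48800 × e^4.63.
e^4.63 ≈ 102.51, so N ≈ 48800 × 102.51 = 5.002686×10^6.

5000000 cells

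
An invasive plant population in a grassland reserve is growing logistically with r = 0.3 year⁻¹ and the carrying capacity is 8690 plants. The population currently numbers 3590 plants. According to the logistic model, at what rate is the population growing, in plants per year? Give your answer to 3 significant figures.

dN/dt = rN(1 − N/K) = 0.3 × 3590 × (1 − 3590/8690).
1 − 3590/8690 = 0.58688; dN/dt = 0.3 × 3590 × 0.58688 = 632.07.

632 plants per year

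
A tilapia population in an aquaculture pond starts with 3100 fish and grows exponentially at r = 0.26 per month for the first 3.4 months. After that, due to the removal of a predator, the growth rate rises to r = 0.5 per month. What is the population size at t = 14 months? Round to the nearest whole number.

Phase 1: N(3.4) = 3100·e^(0.26×3.4) = 3100·e^0.884 = 7503.74.
Phase 2 runs for 14 − 3.4 = 10.6 months at r = 0.5.
N(14) = 7503.74·e^(0.5×10.6) = 7503.74·e^5.3 = 1.503276×10^6.

1503276 fish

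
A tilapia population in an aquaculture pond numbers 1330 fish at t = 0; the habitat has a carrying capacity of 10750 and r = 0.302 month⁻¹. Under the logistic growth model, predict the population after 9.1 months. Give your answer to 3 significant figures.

7400 fish

A = (K − N₀)/N₀ = (10750 − 1330)/1330 = 7.0827.
N(t) = K/(1 + A·e^(−rt)) = 10750/(1 + 7.0827×e^(−0.302×9.1)).
e^(−2.748) = 0.064043; denominator = 1 + 7.0827×0.064043 = 1.4536.
N = 10750/1.4536 = 7395.44.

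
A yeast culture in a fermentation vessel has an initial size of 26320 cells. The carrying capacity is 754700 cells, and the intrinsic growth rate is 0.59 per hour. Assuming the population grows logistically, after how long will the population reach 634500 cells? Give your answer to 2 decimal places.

A = (K − N₀)/N₀ = (754700 − 26320)/26320 = 27.674.
Solve 754700/(1 + 27.674·e^(−0.59t)) = 634500: 1 + 27.674·e^(−0.59t) = 1.1894, so e^(−0.59t) = 0.00684543.
−0.59·t = ln(0.00684543) = -4.9842, so t = 4.9842/0.59 = 8.4478.

8.45 hours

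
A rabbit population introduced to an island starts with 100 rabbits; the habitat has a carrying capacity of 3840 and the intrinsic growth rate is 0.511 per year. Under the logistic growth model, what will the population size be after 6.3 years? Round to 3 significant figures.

A = (K − N₀)/N₀ = (3840 − 100)/100 = 37.4.
N(t) = K/(1 + A·e^(−rt)) = 3840/(1 + 37.4×e^(−0.511×6.3)).
e^(−3.219) = 0.039983; denominator = 1 + 37.4×0.039983 = 2.4954.
N = 3840/2.4954 = 1538.85.

1540 rabbits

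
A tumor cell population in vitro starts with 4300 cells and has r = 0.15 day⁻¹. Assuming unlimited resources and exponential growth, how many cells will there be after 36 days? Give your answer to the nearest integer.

N(t) = N₀·e^(rt) = 4300 × e^(0.15×36) = 4300 × e^5.4.
e^5.4 ≈ 221.41, so N ≈ 4300 × 221.41 = 952048.

952048 cells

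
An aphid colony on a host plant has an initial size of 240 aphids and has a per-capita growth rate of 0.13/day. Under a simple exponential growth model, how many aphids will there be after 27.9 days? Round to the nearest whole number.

9024 aphids

N(t) = N₀·e^(rt) = 240 × e^(0.13×27.9) = 240 × e^3.627.
e^3.627 ≈ 37.6, so N ≈ 240 × 37.6 = 9023.96.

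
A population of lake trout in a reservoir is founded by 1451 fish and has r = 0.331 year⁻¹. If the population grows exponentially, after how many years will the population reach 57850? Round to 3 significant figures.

11.1 years

Set N₀·e^(rt) = 57850: e^(0.331·t) = 57850/1451 = 39.869.
0.331·t = ln(39.869) = 3.6856, so t = 3.6856/0.331 = 11.135.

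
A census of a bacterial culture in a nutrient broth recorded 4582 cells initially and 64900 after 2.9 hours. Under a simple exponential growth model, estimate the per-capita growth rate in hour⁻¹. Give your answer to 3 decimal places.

From N(t) = N₀·e^(rt): e^(r·2.9) = 64900/4582 = 14.164.
r·2.9 = ln(14.164) = 2.6507, so r = 2.6507/2.9 = 0.91404.

0.914 per hour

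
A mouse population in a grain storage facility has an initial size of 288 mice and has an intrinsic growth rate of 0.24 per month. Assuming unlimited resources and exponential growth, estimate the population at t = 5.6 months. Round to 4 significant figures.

N(t) = N₀·e^(rt) = 288 × e^(0.24×5.6) = 288 × e^1.344.
e^1.344 ≈ 3.8344, so N ≈ 288 × 3.8344 = 1104.29.

1104 mice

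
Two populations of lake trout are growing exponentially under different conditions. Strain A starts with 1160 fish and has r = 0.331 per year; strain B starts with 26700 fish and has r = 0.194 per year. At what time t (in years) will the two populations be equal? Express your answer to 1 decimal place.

Set 1160·e^(0.331t) = 26700·e^(0.194t).
e^((0.331 − 0.194)t) = 26700/1160 → e^(0.137·t) = 23.017.
0.137·t = ln(23.017) = 3.1362, so t = 3.1362/0.137 = 22.892.

22.9 years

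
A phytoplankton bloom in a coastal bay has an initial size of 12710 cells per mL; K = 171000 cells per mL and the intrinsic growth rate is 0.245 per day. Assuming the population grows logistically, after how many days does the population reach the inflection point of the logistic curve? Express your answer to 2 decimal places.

Logistic growth is fastest at N = K/2 = 85500.
A = (K − N₀)/N₀ = 12.454. Set K/(1 + A·e^(−rt)) = K/2 → A·e^(−rt) = 1.
e^(−0.245t) = 1/12.454 = 0.0802957, so t = ln(12.454)/0.245 = 2.522/0.245 = 10.294.

10.29 days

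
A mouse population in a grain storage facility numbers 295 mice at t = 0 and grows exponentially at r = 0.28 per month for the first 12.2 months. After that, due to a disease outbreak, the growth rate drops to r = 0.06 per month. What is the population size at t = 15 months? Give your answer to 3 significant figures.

Phase 1: N(12.2) = 295·e^(0.28×12.2) = 295·e^3.416 = 8981.98.
Phase 2 runs for 15 − 12.2 = 2.8 months at r = 0.06.
N(15) = 8981.98·e^(0.06×2.8) = 8981.98·e^0.168 = 10625.1.

10600 mice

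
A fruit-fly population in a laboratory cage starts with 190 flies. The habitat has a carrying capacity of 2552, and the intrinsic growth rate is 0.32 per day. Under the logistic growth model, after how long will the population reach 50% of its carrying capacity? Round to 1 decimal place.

A = (K − N₀)/N₀ = (2552 − 190)/190 = 12.432.
Solve 2552/(1 + 12.432·e^(−0.32t)) = 1276: 1 + 12.432·e^(−0.32t) = 2, so e^(−0.32t) = 0.0804403.
−0.32·t = ln(0.0804403) = -2.5202, so t = 2.5202/0.32 = 7.8757.

7.9 days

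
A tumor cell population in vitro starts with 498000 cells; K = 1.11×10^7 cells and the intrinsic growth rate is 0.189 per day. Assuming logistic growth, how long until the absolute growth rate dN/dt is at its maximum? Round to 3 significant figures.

Logistic growth is fastest at N = K/2 = 5.55×10^6.
A = (K − N₀)/N₀ = 21.289. Set K/(1 + A·e^(−rt)) = K/2 → A·e^(−rt) = 1.
e^(−0.189t) = 1/21.289 = 0.0469723, so t = ln(21.289)/0.189 = 3.0582/0.189 = 16.181.

16.2 days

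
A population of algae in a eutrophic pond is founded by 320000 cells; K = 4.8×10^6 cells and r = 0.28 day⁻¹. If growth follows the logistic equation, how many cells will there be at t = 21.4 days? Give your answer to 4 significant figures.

A = (K − N₀)/N₀ = (4.8×10^6 − 320000)/320000 = 14.
N(t) = K/(1 + A·e^(−rt)) = 4.8×10^6/(1 + 14×e^(−0.28×21.4)).
e^(−5.992) = 0.0024987; denominator = 1 + 14×0.0024987 = 1.035.
N = 4.8×10^6/1.035 = 4.637765×10^6.

4638000 cells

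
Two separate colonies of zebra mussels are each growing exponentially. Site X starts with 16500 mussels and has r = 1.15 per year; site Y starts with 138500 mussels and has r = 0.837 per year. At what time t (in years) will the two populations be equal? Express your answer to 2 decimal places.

Set 16500·e^(1.15t) = 138500·e^(0.837t).
e^((1.15 − 0.837)t) = 138500/16500 → e^(0.313·t) = 8.3939.
0.313·t = ln(8.3939) = 2.1275, so t = 2.1275/0.313 = 6.7972.

6.80 years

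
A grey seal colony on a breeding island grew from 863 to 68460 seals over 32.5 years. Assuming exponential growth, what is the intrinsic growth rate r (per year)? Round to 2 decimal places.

0.13 per year

From N(t) = N₀·e^(rt): e^(r·32.5) = 68460/863 = 79.328.
r·32.5 = ln(79.328) = 4.3736, so r = 4.3736/32.5 = 0.13457.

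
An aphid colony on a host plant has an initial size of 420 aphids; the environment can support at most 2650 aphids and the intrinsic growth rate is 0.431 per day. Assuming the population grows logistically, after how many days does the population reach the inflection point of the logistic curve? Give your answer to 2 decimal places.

Logistic growth is fastest at N = K/2 = 1325.
A = (K − N₀)/N₀ = 5.3095. Set K/(1 + A·e^(−rt)) = K/2 → A·e^(−rt) = 1.
e^(−0.431t) = 1/5.3095 = 0.188341, so t = ln(5.3095)/0.431 = 1.6695/0.431 = 3.8736.

3.87 days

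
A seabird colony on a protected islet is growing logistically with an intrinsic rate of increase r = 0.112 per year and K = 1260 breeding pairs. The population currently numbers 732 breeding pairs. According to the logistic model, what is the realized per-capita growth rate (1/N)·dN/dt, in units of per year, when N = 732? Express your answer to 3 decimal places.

0.047 per year

(1/N)·dN/dt = r(1 − N/K) = 0.112 × (1 − 732/1260).
= 0.112 × 0.41905 = 0.046933.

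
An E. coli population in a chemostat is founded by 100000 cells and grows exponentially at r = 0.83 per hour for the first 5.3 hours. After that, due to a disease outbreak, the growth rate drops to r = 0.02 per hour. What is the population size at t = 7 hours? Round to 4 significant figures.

Phase 1: N(5.3) = 100000·e^(0.83×5.3) = 100000·e^4.399 = 8.136946×10^6.
Phase 2 runs for 7 − 5.3 = 1.7 hours at r = 0.02.
N(7) = 8.136946×10^6·e^(0.02×1.7) = 8.136946×10^6·e^0.034 = 8.418359×10^6.

8418000 cells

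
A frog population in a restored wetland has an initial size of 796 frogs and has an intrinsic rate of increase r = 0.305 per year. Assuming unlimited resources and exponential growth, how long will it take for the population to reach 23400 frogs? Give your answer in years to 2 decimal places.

Set N₀·e^(rt) = 23400: e^(0.305·t) = 23400/796 = 29.397.
0.305·t = ln(29.397) = 3.3809, so t = 3.3809/0.305 = 11.085.

11.08 years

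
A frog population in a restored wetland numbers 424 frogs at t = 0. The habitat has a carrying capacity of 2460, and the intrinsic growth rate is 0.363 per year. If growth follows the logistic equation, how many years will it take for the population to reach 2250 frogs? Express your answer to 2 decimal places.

10.86 years

A = (K − N₀)/N₀ = (2460 − 424)/424 = 4.8019.
Solve 2460/(1 + 4.8019·e^(−0.363t)) = 2250: 1 + 4.8019·e^(−0.363t) = 1.0933, so e^(−0.363t) = 0.0194368.
−0.363·t = ln(0.0194368) = -3.9406, so t = 3.9406/0.363 = 10.856.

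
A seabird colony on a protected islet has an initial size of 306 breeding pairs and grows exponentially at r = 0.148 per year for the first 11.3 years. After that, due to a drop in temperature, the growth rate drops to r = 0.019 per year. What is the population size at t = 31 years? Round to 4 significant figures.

Phase 1: N(11.3) = 306·e^(0.148×11.3) = 306·e^1.672 = 1629.43.
Phase 2 runs for 31 − 11.3 = 19.7 years at r = 0.019.
N(31) = 1629.43·e^(0.019×19.7) = 1629.43·e^0.3743 = 2369.15.

2369 breeding pairs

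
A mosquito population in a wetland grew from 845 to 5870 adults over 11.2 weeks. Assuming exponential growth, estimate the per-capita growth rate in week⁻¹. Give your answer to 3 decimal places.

From N(t) = N₀·e^(rt): e^(r·11.2) = 5870/845 = 6.9467.
r·11.2 = ln(6.9467) = 1.9383, so r = 1.9383/11.2 = 0.17306.

0.173 per week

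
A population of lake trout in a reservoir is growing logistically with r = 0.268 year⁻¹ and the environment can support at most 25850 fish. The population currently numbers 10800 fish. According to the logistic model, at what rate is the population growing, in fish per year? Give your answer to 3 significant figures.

1690 fish per year

dN/dt = rN(1 − N/K) = 0.268 × 10800 × (1 − 10800/25850).
1 − 10800/25850 = 0.58221; dN/dt = 0.268 × 10800 × 0.58221 = 1685.1.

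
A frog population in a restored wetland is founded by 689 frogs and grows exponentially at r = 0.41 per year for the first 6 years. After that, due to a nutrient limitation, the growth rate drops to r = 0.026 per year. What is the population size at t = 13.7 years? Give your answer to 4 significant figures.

9852 frogs

Phase 1: N(6) = 689·e^(0.41×6) = 689·e^2.46 = 8064.62.
Phase 2 runs for 13.7 − 6 = 7.7 years at r = 0.026.
N(13.7) = 8064.62·e^(0.026×7.7) = 8064.62·e^0.2002 = 9852.11.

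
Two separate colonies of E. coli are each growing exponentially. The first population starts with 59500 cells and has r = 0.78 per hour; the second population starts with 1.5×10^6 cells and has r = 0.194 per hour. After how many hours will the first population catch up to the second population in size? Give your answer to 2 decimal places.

Set 59500·e^(0.78t) = 1.5×10^6·e^(0.194t).
e^((0.78 − 0.194)t) = 1.5×10^6/59500 → e^(0.586·t) = 25.21.
0.586·t = ln(25.21) = 3.2272, so t = 3.2272/0.586 = 5.5072.

5.51 hours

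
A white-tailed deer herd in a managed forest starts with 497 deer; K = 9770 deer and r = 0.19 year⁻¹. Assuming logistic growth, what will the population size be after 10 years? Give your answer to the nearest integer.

A = (K − N₀)/N₀ = (9770 − 497)/497 = 18.658.
N(t) = K/(1 + A·e^(−rt)) = 9770/(1 + 18.658×e^(−0.19×10)).
e^(−1.9) = 0.14957; denominator = 1 + 18.658×0.14957 = 3.7906.
N = 9770/3.7906 = 2577.4.

2577 deer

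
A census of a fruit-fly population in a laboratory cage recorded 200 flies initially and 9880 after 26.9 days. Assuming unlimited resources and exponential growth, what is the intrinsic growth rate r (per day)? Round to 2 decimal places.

0.14 per day

From N(t) = N₀·e^(rt): e^(r·26.9) = 9880/200 = 49.4.
r·26.9 = ln(49.4) = 3.9, so r = 3.9/26.9 = 0.14498.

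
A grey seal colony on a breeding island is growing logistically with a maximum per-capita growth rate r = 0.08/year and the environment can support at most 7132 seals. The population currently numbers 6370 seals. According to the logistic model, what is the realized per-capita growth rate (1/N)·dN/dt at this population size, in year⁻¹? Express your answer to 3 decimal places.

(1/N)·dN/dt = r(1 − N/K) = 0.08 × (1 − 6370/7132).
= 0.08 × 0.10684 = 0.0085474.

0.009 per year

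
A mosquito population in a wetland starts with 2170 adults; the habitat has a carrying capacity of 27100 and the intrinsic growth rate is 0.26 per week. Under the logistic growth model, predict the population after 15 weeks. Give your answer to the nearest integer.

A = (K − N₀)/N₀ = (27100 − 2170)/2170 = 11.488.
N(t) = K/(1 + A·e^(−rt)) = 27100/(1 + 11.488×e^(−0.26×15)).
e^(−3.9) = 0.020242; denominator = 1 + 11.488×0.020242 = 1.2325.
N = 27100/1.2325 = 21987.

21987 adults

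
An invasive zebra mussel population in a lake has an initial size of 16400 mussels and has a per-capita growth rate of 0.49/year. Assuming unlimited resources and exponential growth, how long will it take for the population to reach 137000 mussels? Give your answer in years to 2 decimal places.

4.33 years

Set N₀·e^(rt) = 137000: e^(0.49·t) = 137000/16400 = 8.3537.
0.49·t = ln(8.3537) = 2.1227, so t = 2.1227/0.49 = 4.332.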